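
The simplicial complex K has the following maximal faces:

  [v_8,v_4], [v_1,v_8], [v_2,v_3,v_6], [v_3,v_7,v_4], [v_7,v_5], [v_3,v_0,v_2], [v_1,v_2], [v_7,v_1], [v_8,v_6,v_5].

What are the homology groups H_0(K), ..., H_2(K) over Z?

Order the vertices as v_0 < v_1 < v_2 < v_3 < v_4 < v_5 < v_6 < v_7 < v_8. Listing each simplex with vertices in this order, K has dimension 2 with simplices:

  0-simplices (9): [v_0], [v_1], [v_2], [v_3], [v_4], [v_5], [v_6], [v_7], [v_8]
  1-simplices (16): (16 of them)
  2-simplices (4): [v_0,v_2,v_3], [v_2,v_3,v_6], [v_3,v_4,v_7], [v_5,v_6,v_8]

so the chain groups are C_0 ≅ Z^9, C_1 ≅ Z^16, C_2 ≅ Z^4.

The boundary map ∂_1: C_1 → C_0 sends each edge [p,q] (with p < q) to q − p. For instance
  ∂[v_6,v_8] = [v_8] − [v_6].
The 9×16 boundary matrix has rank 8 and Smith normal form diag(1,1,1,1,1,1,1,1).

Boundary ∂_2: C_2 → C_1 maps a triangle to the signed sum of its edges. For instance
  ∂[v_0,v_2,v_3] = [v_2,v_3] − [v_0,v_3] + [v_0,v_2],
  ∂[v_3,v_4,v_7] = [v_4,v_7] − [v_3,v_7] + [v_3,v_4].
The resulting 16×4 matrix has rank 4, and its Smith normal form has invariant factors (1,1,1,1).

Reading off H_k = ker ∂_k / im ∂_{k+1}:

  H_0: rank C_0 − rank ∂_1 = 9 − 8 = 1, and the invariant factors of ∂_1 are all 1, so H_0 = Z.
  H_1: rank ker ∂_1 − rank ∂_2 = (16 − 8) − 4 = 4, and the invariant factors of ∂_2 are all 1, so H_1 = Z^4.
  H_2: rank ker ∂_2 − rank ∂_3 = (4 − 4) − 0 = 0, and there is no ∂_3, so H_2 = 0.

H_0 = Z,  H_1 = Z^4,  H_2 = 0.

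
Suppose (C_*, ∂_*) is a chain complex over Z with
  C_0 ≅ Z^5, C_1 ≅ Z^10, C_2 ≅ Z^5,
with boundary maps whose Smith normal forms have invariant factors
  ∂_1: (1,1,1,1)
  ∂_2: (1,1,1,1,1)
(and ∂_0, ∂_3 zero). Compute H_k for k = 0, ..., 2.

H_0: b_0 = 5 − 0 − 4 = 1; torsion from ∂_1 factors > 1: none. So H_0 = Z.
H_1: b_1 = 10 − 4 − 5 = 1; torsion from ∂_2 factors > 1: none. So H_1 = Z.
H_2: b_2 = 5 − 5 − 0 = 0; torsion from ∂_3 factors > 1: none. So H_2 = 0.

H_0 = Z,  H_1 = Z,  H_2 = 0.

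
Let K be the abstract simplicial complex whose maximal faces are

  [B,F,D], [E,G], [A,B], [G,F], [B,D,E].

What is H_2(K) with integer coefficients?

H_2 ≅ 0.

K has 6 vertices, 8 edges, 2 triangles.
rank ∂_2 = 2, rank ∂_3 = 0 ⇒ b_2 = 2 − 2 − 0 = 0. So H_2 ≅ 0.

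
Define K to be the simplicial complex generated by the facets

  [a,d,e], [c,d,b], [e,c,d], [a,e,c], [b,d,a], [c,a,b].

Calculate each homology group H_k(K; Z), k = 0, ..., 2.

H_0 ≅ Z,  H_1 = 0,  H_2 ≅ Z.

K has 5 vertices, 9 edges, 6 triangles.
rank ∂_0 = 0, rank ∂_1 = 4 ⇒ b_0 = 5 − 0 − 4 = 1; all invariant factors of ∂_1 are 1 so no torsion. So H_0 ≅ Z.
rank ∂_1 = 4, rank ∂_2 = 5 ⇒ b_1 = 9 − 4 − 5 = 0; all invariant factors of ∂_2 are 1 so no torsion. So H_1 ≅ 0.
rank ∂_2 = 5, rank ∂_3 = 0 ⇒ b_2 = 6 − 5 − 0 = 1. So H_2 ≅ Z.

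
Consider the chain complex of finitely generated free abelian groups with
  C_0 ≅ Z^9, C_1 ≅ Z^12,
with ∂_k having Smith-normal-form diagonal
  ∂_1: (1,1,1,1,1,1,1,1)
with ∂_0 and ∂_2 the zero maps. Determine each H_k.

H_0: b_0 = 9 − 0 − 8 = 1; torsion from ∂_1 factors > 1: none. So H_0 = Z.
H_1: b_1 = 12 − 8 − 0 = 4; torsion from ∂_2 factors > 1: none. So H_1 = Z^4.

H_0 = Z,  H_1 = Z^4.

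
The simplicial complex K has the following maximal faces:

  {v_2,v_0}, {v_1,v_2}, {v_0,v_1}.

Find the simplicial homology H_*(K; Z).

K has 3 vertices, 3 edges.
rank ∂_0 = 0, rank ∂_1 = 2 ⇒ b_0 = 3 − 0 − 2 = 1; all invariant factors of ∂_1 are 1 so no torsion. So H_0 = Z.
rank ∂_1 = 2, rank ∂_2 = 0 ⇒ b_1 = 3 − 2 − 0 = 1. So H_1 = Z.

H_0 ≅ Z,  H_1 ≅ Z.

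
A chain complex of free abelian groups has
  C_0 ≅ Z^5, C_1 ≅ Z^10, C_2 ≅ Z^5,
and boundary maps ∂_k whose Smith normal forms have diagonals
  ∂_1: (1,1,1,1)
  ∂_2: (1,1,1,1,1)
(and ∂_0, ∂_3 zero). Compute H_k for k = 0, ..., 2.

H_0 ≅ Z,  H_1 ≅ Z,  H_2 = 0.

H_0: b_0 = 5 − 0 − 4 = 1; torsion from ∂_1 factors > 1: none. So H_0 ≅ Z.
H_1: b_1 = 10 − 4 − 5 = 1; torsion from ∂_2 factors > 1: none. So H_1 ≅ Z.
H_2: b_2 = 5 − 5 − 0 = 0; torsion from ∂_3 factors > 1: none. So H_2 ≅ 0.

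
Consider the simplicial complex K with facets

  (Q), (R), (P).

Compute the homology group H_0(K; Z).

Take the total order P < Q < R on the vertex set. Then K (dimension 0) consists of the simplices:

  0-simplices (3): P, Q, R

so the chain groups are C_0 ≅ Z^3.

Now H_k = ker ∂_k / im ∂_{k+1}, so:

  H_0: rank C_0 − rank ∂_1 = 3 − 0 = 3, and there is no ∂_1, so H_0 = Z^3.

H_0 = Z^3.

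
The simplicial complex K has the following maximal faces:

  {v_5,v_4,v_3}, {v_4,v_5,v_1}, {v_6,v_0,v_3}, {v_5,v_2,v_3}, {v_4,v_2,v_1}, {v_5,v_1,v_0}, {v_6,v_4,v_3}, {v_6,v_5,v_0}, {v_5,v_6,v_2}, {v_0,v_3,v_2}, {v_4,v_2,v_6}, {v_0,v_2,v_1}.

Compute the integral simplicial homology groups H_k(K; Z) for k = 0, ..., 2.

Order the vertices as v_0 < v_1 < v_2 < v_3 < v_4 < v_5 < v_6. Listing each simplex with vertices in this order, K has dimension 2 with simplices:

  0-simplices (7): [v_0], [v_1], [v_2], [v_3], [v_4], [v_5], [v_6]
  1-simplices (18): (18 of them)
  2-simplices (12): (12 of them)

Hence C_0 ≅ Z^7, C_1 ≅ Z^18, C_2 ≅ Z^12.

Boundary ∂_1: C_1 → C_0 maps an edge to its endpoints' difference, ∂[p,q] = q − p. For instance
  ∂[v_0,v_6] = [v_6] − [v_0].
The resulting 7×18 matrix has rank 6, and its Smith normal form has invariant factors (1,1,1,1,1,1).

The boundary map ∂_2: C_2 → C_1 maps a triangle to the signed sum of its edges. For instance
  ∂[v_0,v_1,v_2] = [v_1,v_2] − [v_0,v_2] + [v_0,v_1],
  ∂[v_3,v_4,v_6] = [v_4,v_6] − [v_3,v_6] + [v_3,v_4].
As a 18×12 matrix over Z this has rank 12, with invariant factors (1,1,1,1,1,1,1,1,1,1,1,2).

Computing H_k = (kernel of ∂_k) / (image of ∂_{k+1}):

  H_0: rank C_0 − rank ∂_1 = 7 − 6 = 1, and the invariant factors of ∂_1 are all 1, so H_0 ≅ Z.
  H_1: rank ker ∂_1 − rank ∂_2 = (18 − 6) − 12 = 0, and ∂_2 has invariant factor 2 > 1, so H_1 ≅ Z/2.
  H_2: rank ker ∂_2 − rank ∂_3 = (12 − 12) − 0 = 0, and there is no ∂_3, so H_2 ≅ 0.

As a check, the Euler characteristic is 7 − 18 + 12 = 1, which agrees with 1 − 0 + 0 = 1.

H_0 = Z,  H_1 = Z/2,  H_2 = 0.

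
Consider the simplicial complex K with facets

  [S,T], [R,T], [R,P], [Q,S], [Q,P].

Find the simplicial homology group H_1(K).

H_1 ≅ Z.

Fix the vertex order P < Q < R < S < T and write every simplex with vertices in increasing order. Then dim K = 1 and the simplices of K are:

  0-simplices (5): P, Q, R, S, T
  1-simplices (5): PQ, PR, QS, RT, ST

Hence C_0 ≅ Z^5, C_1 ≅ Z^5.

The boundary map ∂_1: C_1 → C_0 sends each edge [p,q] (with p < q) to q − p. For instance
  ∂RT = T − R.
This gives a 5×5 integer matrix of rank 4; reducing to Smith normal form yields diagonal entries (1,1,1,1).

From H_k ≅ ker(∂_k) / im(∂_{k+1}) we obtain:

  H_1: rank ker ∂_1 − rank ∂_2 = (5 − 4) − 0 = 1, and there is no ∂_2, so H_1 ≅ Z.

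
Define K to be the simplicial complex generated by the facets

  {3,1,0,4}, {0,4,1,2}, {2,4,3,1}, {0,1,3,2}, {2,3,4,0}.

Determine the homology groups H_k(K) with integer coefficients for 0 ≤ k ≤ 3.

We work with the vertex ordering 0 < 1 < 2 < 3 < 4. The simplices of K, each written with vertices in increasing order, are:

  0-simplices (5): [0], [1], [2], [3], [4]
  1-simplices (10): [0,1], [0,2], [0,3], [0,4], [1,2], [1,3], [1,4], [2,3], [2,4], [3,4]
  2-simplices (10): [0,1,2], [0,1,3], [0,1,4], [0,2,3], [0,2,4], [0,3,4], [1,2,3], [1,2,4], [1,3,4], [2,3,4]
  3-simplices (5): [0,1,2,3], [0,1,2,4], [0,1,3,4], [0,2,3,4], [1,2,3,4]

Hence C_0 ≅ Z^5, C_1 ≅ Z^10, C_2 ≅ Z^10, C_3 ≅ Z^5.

The boundary map ∂_1: C_1 → C_0 maps an edge to its endpoints' difference, ∂[p,q] = q − p. For instance
  ∂[0,1] = [1] − [0].
The 5×10 boundary matrix has rank 4 and Smith normal form diag(1,1,1,1).

The boundary map ∂_2: C_2 → C_1 sends each 2-simplex [p,q,r] to [q,r] − [p,r] + [p,q]. For instance
  ∂[0,2,4] = [2,4] − [0,4] + [0,2],
  ∂[0,1,2] = [1,2] − [0,2] + [0,1].
This gives a 10×10 integer matrix of rank 6; reducing to Smith normal form yields diagonal entries (1,1,1,1,1,1).

∂_3: C_3 → C_2 sends each 3-simplex σ to the alternating sum Σ_i (−1)^i (σ with its i-th vertex removed). For instance
  ∂[1,2,3,4] = [2,3,4] − [1,3,4] + [1,2,4] − [1,2,3],
  ∂[0,2,3,4] = [2,3,4] − [0,3,4] + [0,2,4] − [0,2,3].
The 10×5 boundary matrix has rank 4 and Smith normal form diag(1,1,1,1).

Reading off H_k = ker ∂_k / im ∂_{k+1}:

  H_0: rank C_0 − rank ∂_1 = 5 − 4 = 1, and the invariant factors of ∂_1 are all 1, so H_0 = Z.
  H_1: rank ker ∂_1 − rank ∂_2 = (10 − 4) − 6 = 0, and the invariant factors of ∂_2 are all 1, so H_1 = 0.
  H_2: rank ker ∂_2 − rank ∂_3 = (10 − 6) − 4 = 0, and the invariant factors of ∂_3 are all 1, so H_2 = 0.
  H_3: rank ker ∂_3 − rank ∂_4 = (5 − 4) − 0 = 1, and there is no ∂_4, so H_3 = Z.

H_0 ≅ Z,  H_1 = 0,  H_2 = 0,  H_3 ≅ Z.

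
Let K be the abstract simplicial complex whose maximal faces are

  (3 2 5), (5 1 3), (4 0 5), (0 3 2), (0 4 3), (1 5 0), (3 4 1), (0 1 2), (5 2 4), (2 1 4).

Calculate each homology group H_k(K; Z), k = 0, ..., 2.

H_0 = Z,  H_1 = Z/2,  H_2 = 0.

Fix the vertex order 0 < 1 < 2 < 3 < 4 < 5 and write every simplex with vertices in increasing order. Then dim K = 2 and the simplices of K are:

  0-simplices (6): [0], [1], [2], [3], [4], [5]
  1-simplices (15): [0,1], [0,2], [0,3], [0,4], [0,5], [1,2], [1,3], [1,4], [1,5], [2,3], [2,4], [2,5], [3,4], [3,5], [4,5]
  2-simplices (10): [0,1,2], [0,1,5], [0,2,3], [0,3,4], [0,4,5], [1,2,4], [1,3,4], [1,3,5], [2,3,5], [2,4,5]

Hence C_0 ≅ Z^6, C_1 ≅ Z^15, C_2 ≅ Z^10.

∂_1: C_1 → C_0 is given by ∂[p,q] = [q] − [p].
The 6×15 boundary matrix has rank 5 and Smith normal form diag(1,1,1,1,1).

The boundary map ∂_2: C_2 → C_1 maps a triangle to the signed sum of its edges. For instance
  ∂[0,3,4] = [3,4] − [0,4] + [0,3],
  ∂[1,3,4] = [3,4] − [1,4] + [1,3].
The resulting 15×10 matrix has rank 10, and its Smith normal form has invariant factors (1,1,1,1,1,1,1,1,1,2).

Reading off H_k = ker ∂_k / im ∂_{k+1}:

  H_0: rank C_0 − rank ∂_1 = 6 − 5 = 1, and the invariant factors of ∂_1 are all 1, so H_0 = Z.
  H_1: rank ker ∂_1 − rank ∂_2 = (15 − 5) − 10 = 0, and ∂_2 has invariant factor 2 > 1, so H_1 = Z/2.
  H_2: rank ker ∂_2 − rank ∂_3 = (10 − 10) − 0 = 0, and there is no ∂_3, so H_2 = 0.

As a check, the Euler characteristic is 6 − 15 + 10 = 1, which agrees with 1 − 0 + 0 = 1.
(K is a triangulation of the real projective plane RP^2.)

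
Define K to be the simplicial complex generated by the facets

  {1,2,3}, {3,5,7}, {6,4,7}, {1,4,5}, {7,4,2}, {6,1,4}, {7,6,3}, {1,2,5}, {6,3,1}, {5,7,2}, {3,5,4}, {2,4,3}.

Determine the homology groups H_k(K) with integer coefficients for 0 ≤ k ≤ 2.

We work with the vertex ordering 1 < 2 < 3 < 4 < 5 < 6 < 7. The simplices of K, each written with vertices in increasing order, are:

  0-simplices (7): [1], [2], [3], [4], [5], [6], [7]
  1-simplices (18): [1,2], [1,3], [1,4], [1,5], [1,6], [2,3], [2,4], [2,5], [2,7], [3,4], [3,5], [3,6], [3,7], [4,5], [4,6], [4,7], [5,7], [6,7]
  2-simplices (12): [1,2,3], [1,2,5], [1,3,6], [1,4,5], [1,4,6], [2,3,4], [2,4,7], [2,5,7], [3,4,5], [3,5,7], [3,6,7], [4,6,7]

so the chain groups are C_0 ≅ Z^7, C_1 ≅ Z^18, C_2 ≅ Z^12.

The boundary map ∂_1: C_1 → C_0 is given by ∂[p,q] = [q] − [p]. For instance
  ∂[3,6] = [6] − [3].
As a 7×18 matrix over Z this has rank 6, with invariant factors (1,1,1,1,1,1).

Boundary ∂_2: C_2 → C_1 acts by ∂[p,q,r] = [q,r] − [p,r] + [p,q]. For instance
  ∂[1,2,3] = [2,3] − [1,3] + [1,2],
  ∂[2,5,7] = [5,7] − [2,7] + [2,5].
As a 18×12 matrix over Z this has rank 12, with invariant factors (1,1,1,1,1,1,1,1,1,1,1,2).

Reading off H_k = ker ∂_k / im ∂_{k+1}:

  H_0: rank C_0 − rank ∂_1 = 7 − 6 = 1, and the invariant factors of ∂_1 are all 1, so H_0 = Z.
  H_1: rank ker ∂_1 − rank ∂_2 = (18 − 6) − 12 = 0, and ∂_2 has invariant factor 2 > 1, so H_1 = Z/2.
  H_2: rank ker ∂_2 − rank ∂_3 = (12 − 12) − 0 = 0, and there is no ∂_3, so H_2 = 0.

H_0 ≅ Z,  H_1 ≅ Z/2,  H_2 = 0.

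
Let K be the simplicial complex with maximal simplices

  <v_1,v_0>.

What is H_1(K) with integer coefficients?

H_1 ≅ 0.

Fix the vertex order v_0 < v_1 and write every simplex with vertices in increasing order. Then dim K = 1 and the simplices of K are:

  0-simplices (2): [v_0], [v_1]
  1-simplices (1): [v_0,v_1]

so the chain groups are C_0 ≅ Z^2, C_1 ≅ Z^1.

∂_1: C_1 → C_0 sends each edge [p,q] (with p < q) to q − p. For instance
  ∂[v_0,v_1] = [v_1] − [v_0].
As a 2×1 matrix over Z this has rank 1, with invariant factors (1).

Computing H_k = (kernel of ∂_k) / (image of ∂_{k+1}):

  H_1: rank ker ∂_1 − rank ∂_2 = (1 − 1) − 0 = 0, and there is no ∂_2, so H_1 = 0.

(K is a triangulation of the 1-simplex.)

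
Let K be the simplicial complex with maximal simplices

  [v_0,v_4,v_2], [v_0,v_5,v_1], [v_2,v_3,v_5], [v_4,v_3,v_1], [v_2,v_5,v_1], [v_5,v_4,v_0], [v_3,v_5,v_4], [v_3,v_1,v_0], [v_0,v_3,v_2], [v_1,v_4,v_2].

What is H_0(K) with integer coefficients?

Fix the vertex order v_0 < v_1 < v_2 < v_3 < v_4 < v_5 and write every simplex with vertices in increasing order. Then dim K = 2 and the simplices of K are:

  0-simplices (6): [v_0], [v_1], [v_2], [v_3], [v_4], [v_5]
  1-simplices (15): (15 of them)
  2-simplices (10): [v_0,v_1,v_3], [v_0,v_1,v_5], [v_0,v_2,v_3], [v_0,v_2,v_4], [v_0,v_4,v_5], [v_1,v_2,v_4], [v_1,v_2,v_5], [v_1,v_3,v_4], [v_2,v_3,v_5], [v_3,v_4,v_5]

so the chain groups are C_0 ≅ Z^6, C_1 ≅ Z^15, C_2 ≅ Z^10.

∂_1: C_1 → C_0 is given by ∂[p,q] = [q] − [p]. For instance
  ∂[v_0,v_1] = [v_1] − [v_0].
This gives a 6×15 integer matrix of rank 5; reducing to Smith normal form yields diagonal entries (1,1,1,1,1).

∂_2: C_2 → C_1 sends each 2-simplex [p,q,r] to [q,r] − [p,r] + [p,q]. For instance
  ∂[v_0,v_1,v_3] = [v_1,v_3] − [v_0,v_3] + [v_0,v_1],
  ∂[v_0,v_2,v_3] = [v_2,v_3] − [v_0,v_3] + [v_0,v_2].
As a 15×10 matrix over Z this has rank 10, with invariant factors (1,1,1,1,1,1,1,1,1,2).

From H_k ≅ ker(∂_k) / im(∂_{k+1}) we obtain:

  H_0: rank C_0 − rank ∂_1 = 6 − 5 = 1, and the invariant factors of ∂_1 are all 1, so H_0 ≅ Z.

H_0 ≅ Z.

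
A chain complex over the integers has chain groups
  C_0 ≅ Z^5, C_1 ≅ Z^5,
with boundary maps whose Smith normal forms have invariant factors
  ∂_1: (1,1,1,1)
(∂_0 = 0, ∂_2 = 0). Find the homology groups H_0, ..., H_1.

H_0: b_0 = 5 − 0 − 4 = 1; torsion from ∂_1 factors > 1: none. So H_0 = Z.
H_1: b_1 = 5 − 4 − 0 = 1; torsion from ∂_2 factors > 1: none. So H_1 = Z.

H_0 = Z,  H_1 = Z.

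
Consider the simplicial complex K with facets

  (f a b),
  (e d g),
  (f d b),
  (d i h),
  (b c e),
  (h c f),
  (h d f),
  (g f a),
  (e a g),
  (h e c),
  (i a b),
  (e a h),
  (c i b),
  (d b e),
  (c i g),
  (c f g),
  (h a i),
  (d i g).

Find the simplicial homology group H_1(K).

H_1 ≅ Z^2.

Fix the vertex order a < b < c < d < e < f < g < h < i and write every simplex with vertices in increasing order. Then dim K = 2 and the simplices of K are:

  0-simplices (9): a, b, c, d, e, f, g, h, i
  1-simplices (27): ab, ae, af, ag, ah, ai, bc, bd, be, bf, bi, ce, cf, cg, ch, ci, de, df, dg, dh, di, eg, eh, fg, fh, gi, hi
  2-simplices (18): abf, abi, aeg, aeh, afg, ahi, bce, bci, bde, bdf, ceh, cfg, cfh, cgi, deg, dfh, dgi, dhi

Hence C_0 ≅ Z^9, C_1 ≅ Z^27, C_2 ≅ Z^18.

Boundary ∂_1: C_1 → C_0 sends each edge [p,q] (with p < q) to q − p. For instance
  ∂ai = i − a.
The resulting 9×27 matrix has rank 8, and its Smith normal form has invariant factors (1,1,1,1,1,1,1,1).

The boundary map ∂_2: C_2 → C_1 maps a triangle to the signed sum of its edges. For instance
  ∂aeg = eg − ag + ae,
  ∂bce = ce − be + bc.
The 27×18 boundary matrix has rank 17 and Smith normal form diag(1,1,1,1,1,1,1,1,1,1,1,1,1,1,1,1,1).

Reading off H_k = ker ∂_k / im ∂_{k+1}:

  H_1: rank ker ∂_1 − rank ∂_2 = (27 − 8) − 17 = 2, and the invariant factors of ∂_2 are all 1, so H_1 ≅ Z^2.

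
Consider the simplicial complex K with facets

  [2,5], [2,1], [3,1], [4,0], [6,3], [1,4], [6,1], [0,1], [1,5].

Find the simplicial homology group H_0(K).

H_0 ≅ Z.

Order the vertices as 0 < 1 < 2 < 3 < 4 < 5 < 6. Listing each simplex with vertices in this order, K has dimension 1 with simplices:

  0-simplices (7): [0], [1], [2], [3], [4], [5], [6]
  1-simplices (9): [0,1], [0,4], [1,2], [1,3], [1,4], [1,5], [1,6], [2,5], [3,6]

giving chain groups C_0 ≅ Z^7, C_1 ≅ Z^9.

The boundary map ∂_1: C_1 → C_0 is given by ∂[p,q] = [q] − [p]. For instance
  ∂[0,4] = [4] − [0].
The 7×9 boundary matrix has rank 6 and Smith normal form diag(1,1,1,1,1,1).

Reading off H_k = ker ∂_k / im ∂_{k+1}:

  H_0: rank C_0 − rank ∂_1 = 7 − 6 = 1, and the invariant factors of ∂_1 are all 1, so H_0 ≅ Z.

(K is a triangulation of a wedge of 3 circles.)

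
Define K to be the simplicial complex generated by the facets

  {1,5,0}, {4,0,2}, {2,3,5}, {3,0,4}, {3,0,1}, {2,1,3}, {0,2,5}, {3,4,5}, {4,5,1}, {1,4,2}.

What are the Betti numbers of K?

K has 6 vertices, 15 edges, 10 triangles.
rank ∂_0 = 0, rank ∂_1 = 5 ⇒ b_0 = 6 − 0 − 5 = 1; all invariant factors of ∂_1 are 1 so no torsion. So H_0 = Z.
rank ∂_1 = 5, rank ∂_2 = 10 ⇒ b_1 = 15 − 5 − 10 = 0; ∂_2 has invariant factor(s) [2] giving torsion. So H_1 = Z_2.
rank ∂_2 = 10, rank ∂_3 = 0 ⇒ b_2 = 10 − 10 − 0 = 0. So H_2 = 0.

b_0 = 1, b_1 = 0, b_2 = 0.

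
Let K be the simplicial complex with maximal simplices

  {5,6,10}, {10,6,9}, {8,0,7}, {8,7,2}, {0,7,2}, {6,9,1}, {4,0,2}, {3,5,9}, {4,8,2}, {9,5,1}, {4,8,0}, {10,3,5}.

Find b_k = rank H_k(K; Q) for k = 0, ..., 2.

Order the vertices as 0 < 1 < 2 < 3 < 4 < 5 < 6 < 7 < 8 < 9 < 10. Listing each simplex with vertices in this order, K has dimension 2 with simplices:

  0-simplices (11): [0], [1], [2], [3], [4], [5], [6], [7], [8], [9], [10]
  1-simplices (21): [0,2], [0,4], [0,7], [0,8], [1,5], [1,6], [1,9], [2,4], [2,7], [2,8], [3,5], [3,9], [3,10], [4,8], [5,6], [5,9], [5,10], [6,9], [6,10], [7,8], [9,10]
  2-simplices (12): [0,2,4], [0,2,7], [0,4,8], [0,7,8], [1,5,9], [1,6,9], [2,4,8], [2,7,8], [3,5,9], [3,5,10], [5,6,10], [6,9,10]

so the chain groups are C_0 ≅ Z^11, C_1 ≅ Z^21, C_2 ≅ Z^12.

∂_1: C_1 → C_0 sends each edge [p,q] (with p < q) to q − p. For instance
  ∂[1,9] = [9] − [1].
As a 11×21 matrix over Z this has rank 9, with invariant factors (1,1,1,1,1,1,1,1,1).

The boundary map ∂_2: C_2 → C_1 maps a triangle to the signed sum of its edges. For instance
  ∂[2,4,8] = [4,8] − [2,8] + [2,4],
  ∂[5,6,10] = [6,10] − [5,10] + [5,6].
This gives a 21×12 integer matrix of rank 11; reducing to Smith normal form yields diagonal entries (1,1,1,1,1,1,1,1,1,1,1).

Reading off H_k = ker ∂_k / im ∂_{k+1}:

  H_0: rank C_0 − rank ∂_1 = 11 − 9 = 2, and the invariant factors of ∂_1 are all 1, so H_0 = Z^2.
  H_1: rank ker ∂_1 − rank ∂_2 = (21 − 9) − 11 = 1, and the invariant factors of ∂_2 are all 1, so H_1 = Z.
  H_2: rank ker ∂_2 − rank ∂_3 = (12 − 11) − 0 = 1, and there is no ∂_3, so H_2 = Z.

Hence the Betti numbers are b_0 = 2, b_1 = 1, b_2 = 1.

b_0 = 2, b_1 = 1, b_2 = 1.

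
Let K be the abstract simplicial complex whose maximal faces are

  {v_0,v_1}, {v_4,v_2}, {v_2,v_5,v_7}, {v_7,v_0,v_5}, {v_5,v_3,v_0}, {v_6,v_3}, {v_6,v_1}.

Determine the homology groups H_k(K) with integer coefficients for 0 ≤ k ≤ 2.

K has 8 vertices, 11 edges, 3 triangles.
rank ∂_0 = 0, rank ∂_1 = 7 ⇒ b_0 = 8 − 0 − 7 = 1; all invariant factors of ∂_1 are 1 so no torsion. So H_0 ≅ Z.
rank ∂_1 = 7, rank ∂_2 = 3 ⇒ b_1 = 11 − 7 − 3 = 1; all invariant factors of ∂_2 are 1 so no torsion. So H_1 ≅ Z.
rank ∂_2 = 3, rank ∂_3 = 0 ⇒ b_2 = 3 − 3 − 0 = 0. So H_2 ≅ 0.

H_0 ≅ Z,  H_1 ≅ Z,  H_2 = 0.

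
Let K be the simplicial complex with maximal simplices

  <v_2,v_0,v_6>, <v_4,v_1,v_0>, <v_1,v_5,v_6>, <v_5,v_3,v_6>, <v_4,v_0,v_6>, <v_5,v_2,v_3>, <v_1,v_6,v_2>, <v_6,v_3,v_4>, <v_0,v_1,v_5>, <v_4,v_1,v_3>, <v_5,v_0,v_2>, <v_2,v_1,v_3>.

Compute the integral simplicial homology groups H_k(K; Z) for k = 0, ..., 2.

H_0 = Z,  H_1 = Z/2,  H_2 = 0.

Fix the vertex order v_0 < v_1 < v_2 < v_3 < v_4 < v_5 < v_6 and write every simplex with vertices in increasing order. Then dim K = 2 and the simplices of K are:

  0-simplices (7): [v_0], [v_1], [v_2], [v_3], [v_4], [v_5], [v_6]
  1-simplices (18): (18 of them)
  2-simplices (12): (12 of them)

so the chain groups are C_0 ≅ Z^7, C_1 ≅ Z^18, C_2 ≅ Z^12.

The boundary map ∂_1: C_1 → C_0 maps an edge to its endpoints' difference, ∂[p,q] = q − p. For instance
  ∂[v_0,v_2] = [v_2] − [v_0].
This gives a 7×18 integer matrix of rank 6; reducing to Smith normal form yields diagonal entries (1,1,1,1,1,1).

∂_2: C_2 → C_1 maps a triangle to the signed sum of its edges. For instance
  ∂[v_1,v_2,v_6] = [v_2,v_6] − [v_1,v_6] + [v_1,v_2],
  ∂[v_0,v_1,v_4] = [v_1,v_4] − [v_0,v_4] + [v_0,v_1].
As a 18×12 matrix over Z this has rank 12, with invariant factors (1,1,1,1,1,1,1,1,1,1,1,2).

Computing H_k = (kernel of ∂_k) / (image of ∂_{k+1}):

  H_0: rank C_0 − rank ∂_1 = 7 − 6 = 1, and the invariant factors of ∂_1 are all 1, so H_0 ≅ Z.
  H_1: rank ker ∂_1 − rank ∂_2 = (18 − 6) − 12 = 0, and ∂_2 has invariant factor 2 > 1, so H_1 ≅ Z/2.
  H_2: rank ker ∂_2 − rank ∂_3 = (12 − 12) − 0 = 0, and there is no ∂_3, so H_2 ≅ 0.

(K is a triangulation of the real projective plane RP^2.)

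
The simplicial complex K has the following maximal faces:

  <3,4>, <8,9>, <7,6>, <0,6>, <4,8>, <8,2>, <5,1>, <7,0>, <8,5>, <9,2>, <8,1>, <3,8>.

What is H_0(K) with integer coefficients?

K has 10 vertices, 12 edges.
rank ∂_0 = 0, rank ∂_1 = 8 ⇒ b_0 = 10 − 0 − 8 = 2; all invariant factors of ∂_1 are 1 so no torsion. So H_0 = Z^2.

H_0 = Z^2.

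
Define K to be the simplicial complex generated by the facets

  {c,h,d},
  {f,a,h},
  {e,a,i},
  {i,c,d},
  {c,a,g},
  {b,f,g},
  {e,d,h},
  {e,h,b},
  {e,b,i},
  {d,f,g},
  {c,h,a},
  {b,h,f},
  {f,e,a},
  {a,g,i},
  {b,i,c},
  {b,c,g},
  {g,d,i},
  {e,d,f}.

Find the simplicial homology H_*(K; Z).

Fix the vertex order a < b < c < d < e < f < g < h < i and write every simplex with vertices in increasing order. Then dim K = 2 and the simplices of K are:

  0-simplices (9): a, b, c, d, e, f, g, h, i
  1-simplices (27): ac, ae, af, ag, ah, ai, bc, be, bf, bg, bh, bi, cd, cg, ch, ci, de, df, dg, dh, di, ef, eh, ei, fg, fh, gi
  2-simplices (18): acg, ach, aef, aei, afh, agi, bcg, bci, beh, bei, bfg, bfh, cdh, cdi, def, deh, dfg, dgi

giving chain groups C_0 ≅ Z^9, C_1 ≅ Z^27, C_2 ≅ Z^18.

∂_1: C_1 → C_0 maps an edge to its endpoints' difference, ∂[p,q] = q − p.
The resulting 9×27 matrix has rank 8, and its Smith normal form has invariant factors (1,1,1,1,1,1,1,1).

∂_2: C_2 → C_1 sends each 2-simplex [p,q,r] to [q,r] − [p,r] + [p,q]. For instance
  ∂bci = ci − bi + bc,
  ∂dfg = fg − dg + df.
The resulting 27×18 matrix has rank 18, and its Smith normal form has invariant factors (1,1,1,1,1,1,1,1,1,1,1,1,1,1,1,1,1,2).

Reading off H_k = ker ∂_k / im ∂_{k+1}:

  H_0: rank C_0 − rank ∂_1 = 9 − 8 = 1, and the invariant factors of ∂_1 are all 1, so H_0 = Z.
  H_1: rank ker ∂_1 − rank ∂_2 = (27 − 8) − 18 = 1, and ∂_2 has invariant factor 2 > 1, so H_1 = Z ⊕ Z/2Z.
  H_2: rank ker ∂_2 − rank ∂_3 = (18 − 18) − 0 = 0, and there is no ∂_3, so H_2 = 0.

H_0 ≅ Z,  H_1 ≅ Z ⊕ Z/2Z,  H_2 = 0.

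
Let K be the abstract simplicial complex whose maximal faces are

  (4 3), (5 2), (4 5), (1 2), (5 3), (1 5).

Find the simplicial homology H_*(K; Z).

H_0 = Z,  H_1 = Z^2.

Order the vertices as 1 < 2 < 3 < 4 < 5. Listing each simplex with vertices in this order, K has dimension 1 with simplices:

  0-simplices (5): [1], [2], [3], [4], [5]
  1-simplices (6): [1,2], [1,5], [2,5], [3,4], [3,5], [4,5]

giving chain groups C_0 ≅ Z^5, C_1 ≅ Z^6.

The boundary map ∂_1: C_1 → C_0 maps an edge to its endpoints' difference, ∂[p,q] = q − p.
This gives a 5×6 integer matrix of rank 4; reducing to Smith normal form yields diagonal entries (1,1,1,1).

Computing H_k = (kernel of ∂_k) / (image of ∂_{k+1}):

  H_0: rank C_0 − rank ∂_1 = 5 − 4 = 1, and the invariant factors of ∂_1 are all 1, so H_0 ≅ Z.
  H_1: rank ker ∂_1 − rank ∂_2 = (6 − 4) − 0 = 2, and there is no ∂_2, so H_1 ≅ Z^2.

(K is a triangulation of a wedge of 2 circles.)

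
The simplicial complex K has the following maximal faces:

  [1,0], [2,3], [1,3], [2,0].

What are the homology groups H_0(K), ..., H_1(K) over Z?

H_0 = Z,  H_1 = Z.

Fix the vertex order 0 < 1 < 2 < 3 and write every simplex with vertices in increasing order. Then dim K = 1 and the simplices of K are:

  0-simplices (4): [0], [1], [2], [3]
  1-simplices (4): [0,1], [0,2], [1,3], [2,3]

Hence C_0 ≅ Z^4, C_1 ≅ Z^4.

Boundary ∂_1: C_1 → C_0 maps an edge to its endpoints' difference, ∂[p,q] = q − p. For instance
  ∂[1,3] = [3] − [1].
The 4×4 boundary matrix has rank 3 and Smith normal form diag(1,1,1).

Computing H_k = (kernel of ∂_k) / (image of ∂_{k+1}):

  H_0: rank C_0 − rank ∂_1 = 4 − 3 = 1, and the invariant factors of ∂_1 are all 1, so H_0 = Z.
  H_1: rank ker ∂_1 − rank ∂_2 = (4 − 3) − 0 = 1, and there is no ∂_2, so H_1 = Z.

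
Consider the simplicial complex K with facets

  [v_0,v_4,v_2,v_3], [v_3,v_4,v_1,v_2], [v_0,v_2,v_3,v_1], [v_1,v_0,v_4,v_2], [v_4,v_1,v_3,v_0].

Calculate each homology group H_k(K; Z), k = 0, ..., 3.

We work with the vertex ordering v_0 < v_1 < v_2 < v_3 < v_4. The simplices of K, each written with vertices in increasing order, are:

  0-simplices (5): [v_0], [v_1], [v_2], [v_3], [v_4]
  1-simplices (10): [v_0,v_1], [v_0,v_2], [v_0,v_3], [v_0,v_4], [v_1,v_2], [v_1,v_3], [v_1,v_4], [v_2,v_3], [v_2,v_4], [v_3,v_4]
  2-simplices (10): [v_0,v_1,v_2], [v_0,v_1,v_3], [v_0,v_1,v_4], [v_0,v_2,v_3], [v_0,v_2,v_4], [v_0,v_3,v_4], [v_1,v_2,v_3], [v_1,v_2,v_4], [v_1,v_3,v_4], [v_2,v_3,v_4]
  3-simplices (5): [v_0,v_1,v_2,v_3], [v_0,v_1,v_2,v_4], [v_0,v_1,v_3,v_4], [v_0,v_2,v_3,v_4], [v_1,v_2,v_3,v_4]

so the chain groups are C_0 ≅ Z^5, C_1 ≅ Z^10, C_2 ≅ Z^10, C_3 ≅ Z^5.

∂_1: C_1 → C_0 is given by ∂[p,q] = [q] − [p]. For instance
  ∂[v_1,v_2] = [v_2] − [v_1].
This gives a 5×10 integer matrix of rank 4; reducing to Smith normal form yields diagonal entries (1,1,1,1).

Boundary ∂_2: C_2 → C_1 acts by ∂[p,q,r] = [q,r] − [p,r] + [p,q]. For instance
  ∂[v_0,v_1,v_3] = [v_1,v_3] − [v_0,v_3] + [v_0,v_1],
  ∂[v_2,v_3,v_4] = [v_3,v_4] − [v_2,v_4] + [v_2,v_3].
This gives a 10×10 integer matrix of rank 6; reducing to Smith normal form yields diagonal entries (1,1,1,1,1,1).

∂_3: C_3 → C_2 sends each 3-simplex σ to the alternating sum Σ_i (−1)^i (σ with its i-th vertex removed). For instance
  ∂[v_1,v_2,v_3,v_4] = [v_2,v_3,v_4] − [v_1,v_3,v_4] + [v_1,v_2,v_4] − [v_1,v_2,v_3],
  ∂[v_0,v_1,v_2,v_3] = [v_1,v_2,v_3] − [v_0,v_2,v_3] + [v_0,v_1,v_3] − [v_0,v_1,v_2].
The 10×5 boundary matrix has rank 4 and Smith normal form diag(1,1,1,1).

Reading off H_k = ker ∂_k / im ∂_{k+1}:

  H_0: rank C_0 − rank ∂_1 = 5 − 4 = 1, and the invariant factors of ∂_1 are all 1, so H_0 = Z.
  H_1: rank ker ∂_1 − rank ∂_2 = (10 − 4) − 6 = 0, and the invariant factors of ∂_2 are all 1, so H_1 = 0.
  H_2: rank ker ∂_2 − rank ∂_3 = (10 − 6) − 4 = 0, and the invariant factors of ∂_3 are all 1, so H_2 = 0.
  H_3: rank ker ∂_3 − rank ∂_4 = (5 − 4) − 0 = 1, and there is no ∂_4, so H_3 = Z.

(K is a triangulation of the 3-sphere S^3.)

H_0 = Z,  H_1 = 0,  H_2 = 0,  H_3 = Z.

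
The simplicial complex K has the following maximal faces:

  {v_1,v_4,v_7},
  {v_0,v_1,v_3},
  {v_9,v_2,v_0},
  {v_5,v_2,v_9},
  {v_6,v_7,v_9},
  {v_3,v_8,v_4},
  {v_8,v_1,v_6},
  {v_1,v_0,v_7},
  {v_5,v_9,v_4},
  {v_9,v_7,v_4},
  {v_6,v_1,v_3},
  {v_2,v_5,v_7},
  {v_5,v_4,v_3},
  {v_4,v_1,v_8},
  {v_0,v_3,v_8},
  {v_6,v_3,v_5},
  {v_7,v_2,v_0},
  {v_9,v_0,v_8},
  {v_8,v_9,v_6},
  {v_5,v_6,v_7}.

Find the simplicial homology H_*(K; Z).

We work with the vertex ordering v_0 < v_1 < v_2 < v_3 < v_4 < v_5 < v_6 < v_7 < v_8 < v_9. The simplices of K, each written with vertices in increasing order, are:

  0-simplices (10): [v_0], [v_1], [v_2], [v_3], [v_4], [v_5], [v_6], [v_7], [v_8], [v_9]
  1-simplices (30): (30 of them)
  2-simplices (20): (20 of them)

so the chain groups are C_0 ≅ Z^10, C_1 ≅ Z^30, C_2 ≅ Z^20.

The boundary map ∂_1: C_1 → C_0 maps an edge to its endpoints' difference, ∂[p,q] = q − p. For instance
  ∂[v_6,v_9] = [v_9] − [v_6].
As a 10×30 matrix over Z this has rank 9, with invariant factors (1,1,1,1,1,1,1,1,1).

The boundary map ∂_2: C_2 → C_1 acts by ∂[p,q,r] = [q,r] − [p,r] + [p,q]. For instance
  ∂[v_4,v_5,v_9] = [v_5,v_9] − [v_4,v_9] + [v_4,v_5],
  ∂[v_0,v_1,v_7] = [v_1,v_7] − [v_0,v_7] + [v_0,v_1].
This gives a 30×20 integer matrix of rank 20; reducing to Smith normal form yields diagonal entries (1,1,1,1,1,1,1,1,1,1,1,1,1,1,1,1,1,1,1,2).

From H_k ≅ ker(∂_k) / im(∂_{k+1}) we obtain:

  H_0: rank C_0 − rank ∂_1 = 10 − 9 = 1, and the invariant factors of ∂_1 are all 1, so H_0 = Z.
  H_1: rank ker ∂_1 − rank ∂_2 = (30 − 9) − 20 = 1, and ∂_2 has invariant factor 2 > 1, so H_1 = Z × Z/2.
  H_2: rank ker ∂_2 − rank ∂_3 = (20 − 20) − 0 = 0, and there is no ∂_3, so H_2 = 0.

(K is a triangulation of the Klein bottle.)

H_0 ≅ Z,  H_1 ≅ Z × Z/2,  H_2 = 0.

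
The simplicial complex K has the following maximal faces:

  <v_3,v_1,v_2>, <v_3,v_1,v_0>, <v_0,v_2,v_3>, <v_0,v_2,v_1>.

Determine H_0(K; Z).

Fix the vertex order v_0 < v_1 < v_2 < v_3 and write every simplex with vertices in increasing order. Then dim K = 2 and the simplices of K are:

  0-simplices (4): [v_0], [v_1], [v_2], [v_3]
  1-simplices (6): [v_0,v_1], [v_0,v_2], [v_0,v_3], [v_1,v_2], [v_1,v_3], [v_2,v_3]
  2-simplices (4): [v_0,v_1,v_2], [v_0,v_1,v_3], [v_0,v_2,v_3], [v_1,v_2,v_3]

Hence C_0 ≅ Z^4, C_1 ≅ Z^6, C_2 ≅ Z^4.

The boundary map ∂_1: C_1 → C_0 sends each edge [p,q] (with p < q) to q − p. For instance
  ∂[v_0,v_2] = [v_2] − [v_0].
This gives a 4×6 integer matrix of rank 3; reducing to Smith normal form yields diagonal entries (1,1,1).

The boundary map ∂_2: C_2 → C_1 sends each 2-simplex [p,q,r] to [q,r] − [p,r] + [p,q]. For instance
  ∂[v_0,v_1,v_2] = [v_1,v_2] − [v_0,v_2] + [v_0,v_1],
  ∂[v_0,v_1,v_3] = [v_1,v_3] − [v_0,v_3] + [v_0,v_1].
The resulting 6×4 matrix has rank 3, and its Smith normal form has invariant factors (1,1,1).

Now H_k = ker ∂_k / im ∂_{k+1}, so:

  H_0: rank C_0 − rank ∂_1 = 4 − 3 = 1, and the invariant factors of ∂_1 are all 1, so H_0 = Z.

(K is a triangulation of the 2-sphere S^2.)

H_0 ≅ Z.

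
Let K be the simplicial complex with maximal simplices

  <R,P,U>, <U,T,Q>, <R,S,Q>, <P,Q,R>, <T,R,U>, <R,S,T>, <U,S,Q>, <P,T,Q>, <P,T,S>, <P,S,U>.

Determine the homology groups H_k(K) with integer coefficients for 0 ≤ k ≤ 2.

Fix the vertex order P < Q < R < S < T < U and write every simplex with vertices in increasing order. Then dim K = 2 and the simplices of K are:

  0-simplices (6): P, Q, R, S, T, U
  1-simplices (15): PQ, PR, PS, PT, PU, QR, QS, QT, QU, RS, RT, RU, ST, SU, TU
  2-simplices (10): PQR, PQT, PRU, PST, PSU, QRS, QSU, QTU, RST, RTU

Hence C_0 ≅ Z^6, C_1 ≅ Z^15, C_2 ≅ Z^10.

∂_1: C_1 → C_0 sends each edge [p,q] (with p < q) to q − p. For instance
  ∂PU = U − P.
The 6×15 boundary matrix has rank 5 and Smith normal form diag(1,1,1,1,1).

Boundary ∂_2: C_2 → C_1 sends each 2-simplex [p,q,r] to [q,r] − [p,r] + [p,q]. For instance
  ∂RTU = TU − RU + RT,
  ∂QRS = RS − QS + QR.
As a 15×10 matrix over Z this has rank 10, with invariant factors (1,1,1,1,1,1,1,1,1,2).

From H_k ≅ ker(∂_k) / im(∂_{k+1}) we obtain:

  H_0: rank C_0 − rank ∂_1 = 6 − 5 = 1, and the invariant factors of ∂_1 are all 1, so H_0 = Z.
  H_1: rank ker ∂_1 − rank ∂_2 = (15 − 5) − 10 = 0, and ∂_2 has invariant factor 2 > 1, so H_1 = Z/2Z.
  H_2: rank ker ∂_2 − rank ∂_3 = (10 − 10) − 0 = 0, and there is no ∂_3, so H_2 = 0.

(K is a triangulation of the real projective plane RP^2.)

H_0 = Z,  H_1 = Z/2Z,  H_2 = 0.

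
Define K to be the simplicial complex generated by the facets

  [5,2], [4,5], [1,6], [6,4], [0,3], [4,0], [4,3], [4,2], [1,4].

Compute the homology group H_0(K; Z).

Take the total order 0 < 1 < 2 < 3 < 4 < 5 < 6 on the vertex set. Then K (dimension 1) consists of the simplices:

  0-simplices (7): [0], [1], [2], [3], [4], [5], [6]
  1-simplices (9): [0,3], [0,4], [1,4], [1,6], [2,4], [2,5], [3,4], [4,5], [4,6]

giving chain groups C_0 ≅ Z^7, C_1 ≅ Z^9.

Boundary ∂_1: C_1 → C_0 is given by ∂[p,q] = [q] − [p]. For instance
  ∂[1,4] = [4] − [1].
As a 7×9 matrix over Z this has rank 6, with invariant factors (1,1,1,1,1,1).

Now H_k = ker ∂_k / im ∂_{k+1}, so:

  H_0: rank C_0 − rank ∂_1 = 7 − 6 = 1, and the invariant factors of ∂_1 are all 1, so H_0 ≅ Z.

H_0 ≅ Z.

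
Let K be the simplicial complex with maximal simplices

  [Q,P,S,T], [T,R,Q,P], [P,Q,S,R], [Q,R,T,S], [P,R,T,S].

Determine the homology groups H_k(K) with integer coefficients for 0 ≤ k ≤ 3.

H_0 ≅ Z,  H_1 = 0,  H_2 = 0,  H_3 ≅ Z.

Take the total order P < Q < R < S < T on the vertex set. Then K (dimension 3) consists of the simplices:

  0-simplices (5): P, Q, R, S, T
  1-simplices (10): PQ, PR, PS, PT, QR, QS, QT, RS, RT, ST
  2-simplices (10): PQR, PQS, PQT, PRS, PRT, PST, QRS, QRT, QST, RST
  3-simplices (5): PQRS, PQRT, PQST, PRST, QRST

so the chain groups are C_0 ≅ Z^5, C_1 ≅ Z^10, C_2 ≅ Z^10, C_3 ≅ Z^5.

Boundary ∂_1: C_1 → C_0 sends each edge [p,q] (with p < q) to q − p. For instance
  ∂QR = R − Q.
The resulting 5×10 matrix has rank 4, and its Smith normal form has invariant factors (1,1,1,1).

Boundary ∂_2: C_2 → C_1 acts by ∂[p,q,r] = [q,r] − [p,r] + [p,q]. For instance
  ∂QRS = RS − QS + QR,
  ∂PQR = QR − PR + PQ.
As a 10×10 matrix over Z this has rank 6, with invariant factors (1,1,1,1,1,1).

∂_3: C_3 → C_2 sends each 3-simplex σ to the alternating sum Σ_i (−1)^i (σ with its i-th vertex removed). For instance
  ∂QRST = RST − QST + QRT − QRS,
  ∂PQST = QST − PST + PQT − PQS.
As a 10×5 matrix over Z this has rank 4, with invariant factors (1,1,1,1).

Now H_k = ker ∂_k / im ∂_{k+1}, so:

  H_0: rank C_0 − rank ∂_1 = 5 − 4 = 1, and the invariant factors of ∂_1 are all 1, so H_0 ≅ Z.
  H_1: rank ker ∂_1 − rank ∂_2 = (10 − 4) − 6 = 0, and the invariant factors of ∂_2 are all 1, so H_1 ≅ 0.
  H_2: rank ker ∂_2 − rank ∂_3 = (10 − 6) − 4 = 0, and the invariant factors of ∂_3 are all 1, so H_2 ≅ 0.
  H_3: rank ker ∂_3 − rank ∂_4 = (5 − 4) − 0 = 1, and there is no ∂_4, so H_3 ≅ Z.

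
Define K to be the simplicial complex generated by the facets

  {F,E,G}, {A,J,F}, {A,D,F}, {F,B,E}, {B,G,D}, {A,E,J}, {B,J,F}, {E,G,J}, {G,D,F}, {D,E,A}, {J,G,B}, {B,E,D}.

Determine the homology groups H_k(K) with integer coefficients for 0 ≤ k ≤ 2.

Order the vertices as A < B < D < E < F < G < J. Listing each simplex with vertices in this order, K has dimension 2 with simplices:

  0-simplices (7): A, B, D, E, F, G, J
  1-simplices (18): AD, AE, AF, AJ, BD, BE, BF, BG, BJ, DE, DF, DG, EF, EG, EJ, FG, FJ, GJ
  2-simplices (12): ADE, ADF, AEJ, AFJ, BDE, BDG, BEF, BFJ, BGJ, DFG, EFG, EGJ

so the chain groups are C_0 ≅ Z^7, C_1 ≅ Z^18, C_2 ≅ Z^12.

The boundary map ∂_1: C_1 → C_0 is given by ∂[p,q] = [q] − [p].
This gives a 7×18 integer matrix of rank 6; reducing to Smith normal form yields diagonal entries (1,1,1,1,1,1).

The boundary map ∂_2: C_2 → C_1 acts by ∂[p,q,r] = [q,r] − [p,r] + [p,q]. For instance
  ∂BFJ = FJ − BJ + BF,
  ∂ADF = DF − AF + AD.
This gives a 18×12 integer matrix of rank 12; reducing to Smith normal form yields diagonal entries (1,1,1,1,1,1,1,1,1,1,1,2).

Computing H_k = (kernel of ∂_k) / (image of ∂_{k+1}):

  H_0: rank C_0 − rank ∂_1 = 7 − 6 = 1, and the invariant factors of ∂_1 are all 1, so H_0 = Z.
  H_1: rank ker ∂_1 − rank ∂_2 = (18 − 6) − 12 = 0, and ∂_2 has invariant factor 2 > 1, so H_1 = Z/2.
  H_2: rank ker ∂_2 − rank ∂_3 = (12 − 12) − 0 = 0, and there is no ∂_3, so H_2 = 0.

H_0 = Z,  H_1 = Z/2,  H_2 = 0.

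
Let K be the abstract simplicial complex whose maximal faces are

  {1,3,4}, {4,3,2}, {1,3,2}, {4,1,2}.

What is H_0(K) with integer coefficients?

H_0 = Z.

Fix the vertex order 1 < 2 < 3 < 4 and write every simplex with vertices in increasing order. Then dim K = 2 and the simplices of K are:

  0-simplices (4): [1], [2], [3], [4]
  1-simplices (6): [1,2], [1,3], [1,4], [2,3], [2,4], [3,4]
  2-simplices (4): [1,2,3], [1,2,4], [1,3,4], [2,3,4]

giving chain groups C_0 ≅ Z^4, C_1 ≅ Z^6, C_2 ≅ Z^4.

Boundary ∂_1: C_1 → C_0 sends each edge [p,q] (with p < q) to q − p. For instance
  ∂[1,2] = [2] − [1].
The 4×6 boundary matrix has rank 3 and Smith normal form diag(1,1,1).

Boundary ∂_2: C_2 → C_1 maps a triangle to the signed sum of its edges. For instance
  ∂[1,3,4] = [3,4] − [1,4] + [1,3],
  ∂[2,3,4] = [3,4] − [2,4] + [2,3].
The resulting 6×4 matrix has rank 3, and its Smith normal form has invariant factors (1,1,1).

Computing H_k = (kernel of ∂_k) / (image of ∂_{k+1}):

  H_0: rank C_0 − rank ∂_1 = 4 − 3 = 1, and the invariant factors of ∂_1 are all 1, so H_0 = Z.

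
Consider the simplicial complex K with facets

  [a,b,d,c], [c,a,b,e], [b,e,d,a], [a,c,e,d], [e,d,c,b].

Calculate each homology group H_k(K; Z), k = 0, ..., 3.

Fix the vertex order a < b < c < d < e and write every simplex with vertices in increasing order. Then dim K = 3 and the simplices of K are:

  0-simplices (5): a, b, c, d, e
  1-simplices (10): ab, ac, ad, ae, bc, bd, be, cd, ce, de
  2-simplices (10): abc, abd, abe, acd, ace, ade, bcd, bce, bde, cde
  3-simplices (5): abcd, abce, abde, acde, bcde

giving chain groups C_0 ≅ Z^5, C_1 ≅ Z^10, C_2 ≅ Z^10, C_3 ≅ Z^5.

The boundary map ∂_1: C_1 → C_0 maps an edge to its endpoints' difference, ∂[p,q] = q − p.
This gives a 5×10 integer matrix of rank 4; reducing to Smith normal form yields diagonal entries (1,1,1,1).

The boundary map ∂_2: C_2 → C_1 acts by ∂[p,q,r] = [q,r] − [p,r] + [p,q]. For instance
  ∂bde = de − be + bd,
  ∂ade = de − ae + ad.
As a 10×10 matrix over Z this has rank 6, with invariant factors (1,1,1,1,1,1).

Boundary ∂_3: C_3 → C_2 sends each 3-simplex σ to the alternating sum Σ_i (−1)^i (σ with its i-th vertex removed). For instance
  ∂abde = bde − ade + abe − abd,
  ∂abcd = bcd − acd + abd − abc.
As a 10×5 matrix over Z this has rank 4, with invariant factors (1,1,1,1).

From H_k ≅ ker(∂_k) / im(∂_{k+1}) we obtain:

  H_0: rank C_0 − rank ∂_1 = 5 − 4 = 1, and the invariant factors of ∂_1 are all 1, so H_0 ≅ Z.
  H_1: rank ker ∂_1 − rank ∂_2 = (10 − 4) − 6 = 0, and the invariant factors of ∂_2 are all 1, so H_1 ≅ 0.
  H_2: rank ker ∂_2 − rank ∂_3 = (10 − 6) − 4 = 0, and the invariant factors of ∂_3 are all 1, so H_2 ≅ 0.
  H_3: rank ker ∂_3 − rank ∂_4 = (5 − 4) − 0 = 1, and there is no ∂_4, so H_3 ≅ Z.

As a check, the Euler characteristic is 5 − 10 + 10 − 5 = 0, which agrees with 1 − 0 + 0 − 1 = 0.

H_0 ≅ Z,  H_1 = 0,  H_2 = 0,  H_3 ≅ Z.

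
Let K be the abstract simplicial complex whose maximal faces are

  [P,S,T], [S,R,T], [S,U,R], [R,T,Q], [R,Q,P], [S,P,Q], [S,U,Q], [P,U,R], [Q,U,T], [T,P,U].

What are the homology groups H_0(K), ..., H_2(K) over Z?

H_0 = Z,  H_1 = Z/2,  H_2 = 0.

Fix the vertex order P < Q < R < S < T < U and write every simplex with vertices in increasing order. Then dim K = 2 and the simplices of K are:

  0-simplices (6): P, Q, R, S, T, U
  1-simplices (15): PQ, PR, PS, PT, PU, QR, QS, QT, QU, RS, RT, RU, ST, SU, TU
  2-simplices (10): PQR, PQS, PRU, PST, PTU, QRT, QSU, QTU, RST, RSU

so the chain groups are C_0 ≅ Z^6, C_1 ≅ Z^15, C_2 ≅ Z^10.

Boundary ∂_1: C_1 → C_0 is given by ∂[p,q] = [q] − [p]. For instance
  ∂QS = S − Q.
The 6×15 boundary matrix has rank 5 and Smith normal form diag(1,1,1,1,1).

The boundary map ∂_2: C_2 → C_1 sends each 2-simplex [p,q,r] to [q,r] − [p,r] + [p,q]. For instance
  ∂PST = ST − PT + PS,
  ∂PRU = RU − PU + PR.
As a 15×10 matrix over Z this has rank 10, with invariant factors (1,1,1,1,1,1,1,1,1,2).

Reading off H_k = ker ∂_k / im ∂_{k+1}:

  H_0: rank C_0 − rank ∂_1 = 6 − 5 = 1, and the invariant factors of ∂_1 are all 1, so H_0 ≅ Z.
  H_1: rank ker ∂_1 − rank ∂_2 = (15 − 5) − 10 = 0, and ∂_2 has invariant factor 2 > 1, so H_1 ≅ Z/2.
  H_2: rank ker ∂_2 − rank ∂_3 = (10 − 10) − 0 = 0, and there is no ∂_3, so H_2 ≅ 0.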